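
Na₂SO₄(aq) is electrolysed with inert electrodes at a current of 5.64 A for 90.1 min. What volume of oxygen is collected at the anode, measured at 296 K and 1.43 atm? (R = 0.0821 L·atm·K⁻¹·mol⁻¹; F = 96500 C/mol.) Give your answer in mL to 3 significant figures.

1340 mL

Q = It = 5.64 × 5406 = 30490 C
n(e⁻) = Q/F = 30490/96500 = 0.3160 mol
2H₂O → O₂ + 4H⁺ + 4e⁻, so n(O₂) = 0.3160 / 4 = 0.07900 mol
V = nRT/P = 0.07900 × 0.0821 × 296 / 1.43 = 1.343 L
= 1340 mL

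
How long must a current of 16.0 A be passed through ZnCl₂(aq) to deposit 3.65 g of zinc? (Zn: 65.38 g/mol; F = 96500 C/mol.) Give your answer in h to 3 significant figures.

0.187 h

n(Zn) = 3.65 / 65.38 = 0.05583 mol
Zn²⁺ + 2e⁻ → Zn, so n(e⁻) = 2 × 0.05583 = 0.1117 mol
Q = 0.1117 × 96500 = 10780 C
t = Q / I = 10780 / 16.0 = 673.8 s = 0.187 h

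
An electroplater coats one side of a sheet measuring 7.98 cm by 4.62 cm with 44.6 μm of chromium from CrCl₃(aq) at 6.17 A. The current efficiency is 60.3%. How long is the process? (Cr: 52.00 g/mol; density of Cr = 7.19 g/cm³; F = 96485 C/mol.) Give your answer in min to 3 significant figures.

29.5 min

Plated area = 7.98 × 4.62 = 36.87 cm²
Volume = 36.87 × 44.6×10⁻⁴ cm = 0.1644 cm³
m(Cr) = 0.1644 × 7.19 = 1.182 g
n(Cr) = 1.182 / 52.00 = 0.02273 mol; n(e⁻) = 3 × 0.02273 = 0.06819 mol
Q = 0.06819 × 96485 / 0.603 = 10910 C
t = 10910 / 6.17 = 1768 s = 29.5 min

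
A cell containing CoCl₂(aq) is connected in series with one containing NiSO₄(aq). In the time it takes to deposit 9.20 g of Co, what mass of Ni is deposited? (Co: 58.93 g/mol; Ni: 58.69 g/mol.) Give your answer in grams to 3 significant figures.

n(Co) = 9.20 / 58.93 = 0.1561 mol
Co²⁺ + 2e⁻ → Co, so n(e⁻) = 2 × 0.1561 = 0.3122 mol
In series, the same 0.3122 mol of electrons flows through the second cell.
Ni²⁺ + 2e⁻ → Ni, so n(Ni) = 0.3122 / 2 = 0.1561 mol
m(Ni) = 0.1561 × 58.69 = 9.16 g

9.16 g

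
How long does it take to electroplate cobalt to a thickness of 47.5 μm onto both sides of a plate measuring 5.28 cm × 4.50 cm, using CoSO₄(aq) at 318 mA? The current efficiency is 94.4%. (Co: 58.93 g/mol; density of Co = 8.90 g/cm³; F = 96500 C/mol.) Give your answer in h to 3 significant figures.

6.09 h

Plated area = 2 × 5.28 × 4.50 = 47.52 cm²
Volume = 47.52 × 47.5×10⁻⁴ cm = 0.2257 cm³
m(Co) = 0.2257 × 8.90 = 2.009 g
n(Co) = 2.009 / 58.93 = 0.03409 mol; n(e⁻) = 2 × 0.03409 = 0.06818 mol
Q = 0.06818 × 96500 / 0.944 = 6970 C
t = 6970 / 0.318 = 21920 s = 6.09 h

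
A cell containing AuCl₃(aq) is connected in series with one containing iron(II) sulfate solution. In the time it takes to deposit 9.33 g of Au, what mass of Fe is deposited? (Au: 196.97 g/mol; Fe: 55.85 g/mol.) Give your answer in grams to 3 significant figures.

3.97 g

n(Au) = 9.33 / 196.97 = 0.04737 mol
Au³⁺ + 3e⁻ → Au, so n(e⁻) = 3 × 0.04737 = 0.1421 mol
Same current for the same time ⇒ same n(e⁻) = 0.1421 mol in both cells.
Fe²⁺ + 2e⁻ → Fe, so n(Fe) = 0.1421 / 2 = 0.07105 mol
m(Fe) = 0.07105 × 55.85 = 3.97 g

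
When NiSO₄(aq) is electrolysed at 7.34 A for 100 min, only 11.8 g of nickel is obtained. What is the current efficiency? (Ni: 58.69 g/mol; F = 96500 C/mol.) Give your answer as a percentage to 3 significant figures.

Q = 7.34 × 6000 = 44040 C
n(e⁻) = 44040 / 96500 = 0.4564 mol
Ni²⁺ + 2e⁻ → Ni, so theoretical n(Ni) = 0.2282 mol → 13.39 g
Efficiency = 11.8 / 13.39 = 0.8813 = 88.1%

88.1%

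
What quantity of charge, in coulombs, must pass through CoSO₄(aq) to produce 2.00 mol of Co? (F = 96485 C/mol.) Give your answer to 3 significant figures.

Co²⁺ + 2e⁻ → Co, so n(e⁻) = 2 × 2.00 = 4.000 mol
Q = 4.000 × 96485 = 3.859×10^5 C

3.86×10^5 C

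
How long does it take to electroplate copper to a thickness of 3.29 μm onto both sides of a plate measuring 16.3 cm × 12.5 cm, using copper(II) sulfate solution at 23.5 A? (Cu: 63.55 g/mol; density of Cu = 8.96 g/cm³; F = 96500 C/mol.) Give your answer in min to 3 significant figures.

Plated area = 2 × 16.3 × 12.5 = 407.5 cm²
Volume = 407.5 × 3.29×10⁻⁴ cm = 0.1341 cm³
m(Cu) = 0.1341 × 8.96 = 1.202 g
n(Cu) = 1.202 / 63.55 = 0.01891 mol; n(e⁻) = 2 × 0.01891 = 0.03782 mol
Q = 0.03782 × 96500 = 3650 C
t = 3650 / 23.5 = 155.3 s = 2.59 min

2.59 min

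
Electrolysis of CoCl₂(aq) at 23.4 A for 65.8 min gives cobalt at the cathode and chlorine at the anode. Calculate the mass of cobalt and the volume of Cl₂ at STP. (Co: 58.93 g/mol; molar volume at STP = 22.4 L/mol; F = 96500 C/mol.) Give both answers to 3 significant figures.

Q = 23.4 × 3948 = 92380 C; n(e⁻) = 92380 / 96500 = 0.9573 mol
Cathode: Co²⁺ + 2e⁻ → Co → n(Co) = 0.9573/2 = 0.4787 mol → 28.2 g
Anode: 2Cl⁻ → Cl₂ + 2e⁻ → n(Cl₂) = 0.9573/2 = 0.4787 mol → 10.7 L

28.2 g Co; 10.7 L Cl₂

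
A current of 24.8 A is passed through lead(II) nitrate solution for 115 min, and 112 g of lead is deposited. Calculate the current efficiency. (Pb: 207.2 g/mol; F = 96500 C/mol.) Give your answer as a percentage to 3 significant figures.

Q = 24.8 × 6900 = 1.711×10^5 C
n(e⁻) = 1.711×10^5 / 96500 = 1.773 mol
Pb²⁺ + 2e⁻ → Pb, so theoretical n(Pb) = 0.8865 mol → 183.7 g
Efficiency = 112 / 183.7 = 0.6097 = 61.0%

61.0%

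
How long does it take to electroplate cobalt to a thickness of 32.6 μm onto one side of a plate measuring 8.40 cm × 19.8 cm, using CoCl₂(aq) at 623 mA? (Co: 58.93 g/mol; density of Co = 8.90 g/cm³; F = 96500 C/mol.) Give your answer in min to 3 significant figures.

Plated area = 8.40 × 19.8 = 166.3 cm²
Volume = 166.3 × 32.6×10⁻⁴ cm = 0.5421 cm³
m(Co) = 0.5421 × 8.90 = 4.825 g
n(Co) = 4.825 / 58.93 = 0.08188 mol; n(e⁻) = 2 × 0.08188 = 0.1638 mol
Q = 0.1638 × 96500 = 15810 C
t = 15810 / 0.623 = 25380 s = 423 min

423 min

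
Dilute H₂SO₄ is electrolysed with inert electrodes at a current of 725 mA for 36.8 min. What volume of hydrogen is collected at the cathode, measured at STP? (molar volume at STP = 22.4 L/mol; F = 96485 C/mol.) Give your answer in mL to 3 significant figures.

Q = It = 0.725 × 2208 = 1601 C
Moles of electrons = 1601 / 96485 = 0.01659 mol
2H⁺ + 2e⁻ → H₂, so n(H₂) = 0.01659 / 2 = 0.008295 mol
V = 0.008295 × 22.4 = 0.1858 L
= 186 mL

186 mL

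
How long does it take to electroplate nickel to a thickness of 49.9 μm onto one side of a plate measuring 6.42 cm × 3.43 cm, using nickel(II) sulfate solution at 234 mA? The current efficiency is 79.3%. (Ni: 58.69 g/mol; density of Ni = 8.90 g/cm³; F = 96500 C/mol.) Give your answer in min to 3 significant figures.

Plated area = 6.42 × 3.43 = 22.02 cm²
Volume = 22.02 × 49.9×10⁻⁴ cm = 0.1099 cm³
m(Ni) = 0.1099 × 8.90 = 0.9781 g
n(Ni) = 0.9781 / 58.69 = 0.01667 mol; n(e⁻) = 2 × 0.01667 = 0.03334 mol
Q = 0.03334 × 96500 / 0.793 = 4057 C
t = 4057 / 0.234 = 17340 s = 289 min

289 min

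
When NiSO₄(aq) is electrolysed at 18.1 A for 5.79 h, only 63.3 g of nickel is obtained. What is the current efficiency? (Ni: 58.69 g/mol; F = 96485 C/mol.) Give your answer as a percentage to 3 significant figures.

55.2%

Q = 18.1 × 20844 = 3.773×10^5 C
n(e⁻) = 3.773×10^5 / 96485 = 3.910 mol
Ni²⁺ + 2e⁻ → Ni, so theoretical n(Ni) = 1.955 mol → 114.7 g
Efficiency = 63.3 / 114.7 = 0.5519 = 55.2%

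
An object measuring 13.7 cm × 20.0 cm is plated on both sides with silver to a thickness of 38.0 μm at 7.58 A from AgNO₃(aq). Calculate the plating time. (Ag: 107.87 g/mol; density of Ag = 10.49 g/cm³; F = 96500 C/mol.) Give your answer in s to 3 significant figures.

Plated area = 2 × 13.7 × 20.0 = 548.0 cm²
Volume = 548.0 × 38.0×10⁻⁴ cm = 2.082 cm³
m(Ag) = 2.082 × 10.49 = 21.84 g
n(Ag) = 21.84 / 107.87 = 0.2025 mol; n(e⁻) = 0.2025 mol
Q = 0.2025 × 96500 = 19540 C
t = 19540 / 7.58 = 2578 s

2580 s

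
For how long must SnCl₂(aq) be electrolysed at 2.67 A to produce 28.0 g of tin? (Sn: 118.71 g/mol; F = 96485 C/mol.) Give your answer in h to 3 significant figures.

4.74 h

n(Sn) = 28.0 / 118.71 = 0.2359 mol
Sn²⁺ + 2e⁻ → Sn, so n(e⁻) = 2 × 0.2359 = 0.4718 mol
Q = 0.4718 × 96485 = 45520 C
t = Q / I = 45520 / 2.67 = 17050 s = 4.74 h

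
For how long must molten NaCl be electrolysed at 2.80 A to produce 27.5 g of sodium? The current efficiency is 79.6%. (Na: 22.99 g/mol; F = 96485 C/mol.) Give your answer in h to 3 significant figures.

14.4 h

n(Na) = 27.5 / 22.99 = 1.196 mol
Na⁺ + e⁻ → Na, so n(e⁻) = 1.196 mol
Q = 1.196 × 96485 / 0.796 = 1.450×10^5 C
t = Q / I = 1.450×10^5 / 2.80 = 51790 s = 14.4 h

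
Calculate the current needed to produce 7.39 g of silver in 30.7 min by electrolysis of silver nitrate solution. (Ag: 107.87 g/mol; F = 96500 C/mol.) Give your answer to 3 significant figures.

3.59 A

n(Ag) = 7.39 / 107.87 = 0.06851 mol
Ag⁺ + e⁻ → Ag, so n(e⁻) = 0.06851 mol
Q = 0.06851 × 96500 = 6611 C
I = Q / t = 6611 / 1842 s = 3.59 A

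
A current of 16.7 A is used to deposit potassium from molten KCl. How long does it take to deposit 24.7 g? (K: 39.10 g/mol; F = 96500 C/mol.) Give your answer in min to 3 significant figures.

n(K) = 24.7 / 39.10 = 0.6317 mol
K⁺ + e⁻ → K, so n(e⁻) = 0.6317 mol
Q = 0.6317 × 96500 = 60960 C
t = Q / I = 60960 / 16.7 = 3650 s = 60.8 min

60.8 min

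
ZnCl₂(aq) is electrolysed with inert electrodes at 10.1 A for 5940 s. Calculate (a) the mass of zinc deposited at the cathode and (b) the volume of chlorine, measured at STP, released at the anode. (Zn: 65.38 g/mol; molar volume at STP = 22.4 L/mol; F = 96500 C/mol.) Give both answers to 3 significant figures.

20.3 g Zn; 6.96 L Cl₂

Q = 10.1 × 5940 = 59990 C; n(e⁻) = 59990 / 96500 = 0.6217 mol
Cathode: Zn²⁺ + 2e⁻ → Zn → n(Zn) = 0.6217/2 = 0.3109 mol → 20.3 g
Anode: 2Cl⁻ → Cl₂ + 2e⁻ → n(Cl₂) = 0.6217/2 = 0.3109 mol → 6.96 L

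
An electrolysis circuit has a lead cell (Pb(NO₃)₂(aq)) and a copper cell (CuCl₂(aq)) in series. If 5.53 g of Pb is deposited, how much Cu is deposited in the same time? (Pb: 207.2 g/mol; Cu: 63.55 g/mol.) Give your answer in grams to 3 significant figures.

1.70 g

n(Pb) = 5.53 / 207.2 = 0.02669 mol
Pb²⁺ + 2e⁻ → Pb, so n(e⁻) = 2 × 0.02669 = 0.05338 mol
In series, the same 0.05338 mol of electrons flows through the second cell.
Cu²⁺ + 2e⁻ → Cu, so n(Cu) = 0.05338 / 2 = 0.02669 mol
m(Cu) = 0.02669 × 63.55 = 1.70 g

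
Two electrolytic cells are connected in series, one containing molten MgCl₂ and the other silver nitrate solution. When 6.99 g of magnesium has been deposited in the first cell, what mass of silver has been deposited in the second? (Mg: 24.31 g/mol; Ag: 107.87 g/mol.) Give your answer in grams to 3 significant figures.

62.0 g

n(Mg) = 6.99 / 24.31 = 0.2875 mol
Mg²⁺ + 2e⁻ → Mg, so n(e⁻) = 2 × 0.2875 = 0.5750 mol
Since the cells are in series, n(e⁻) in the Ag cell is also 0.5750 mol.
Ag⁺ + e⁻ → Ag, so n(Ag) = 0.5750 mol
m(Ag) = 0.5750 × 107.87 = 62.0 g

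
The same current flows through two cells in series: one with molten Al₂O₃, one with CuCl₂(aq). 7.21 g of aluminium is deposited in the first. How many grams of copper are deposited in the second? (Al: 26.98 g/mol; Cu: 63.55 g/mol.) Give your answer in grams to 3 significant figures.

25.5 g

n(Al) = 7.21 / 26.98 = 0.2672 mol
Al³⁺ + 3e⁻ → Al, so n(e⁻) = 3 × 0.2672 = 0.8016 mol
In series, the same 0.8016 mol of electrons flows through the second cell.
Cu²⁺ + 2e⁻ → Cu, so n(Cu) = 0.8016 / 2 = 0.4008 mol
m(Cu) = 0.4008 × 63.55 = 25.5 g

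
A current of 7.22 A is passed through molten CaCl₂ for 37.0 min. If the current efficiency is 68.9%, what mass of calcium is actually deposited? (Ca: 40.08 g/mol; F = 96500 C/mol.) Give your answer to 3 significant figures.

Q = 7.22 × 2220 = 16030 C
n(e⁻) = 16030 / 96500 = 0.1661 mol
Ca²⁺ + 2e⁻ → Ca, so theoretical m(Ca) = 0.08305 × 40.08 = 3.329 g
Actual mass = 68.9% × 3.329 = 2.29 g

2.29 g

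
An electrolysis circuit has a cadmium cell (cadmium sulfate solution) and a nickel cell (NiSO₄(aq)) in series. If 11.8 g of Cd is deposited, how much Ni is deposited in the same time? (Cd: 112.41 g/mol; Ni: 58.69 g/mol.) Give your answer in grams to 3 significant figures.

n(Cd) = 11.8 / 112.41 = 0.1050 mol
Cd²⁺ + 2e⁻ → Cd, so n(e⁻) = 2 × 0.1050 = 0.2100 mol
Same current for the same time ⇒ same n(e⁻) = 0.2100 mol in both cells.
Ni²⁺ + 2e⁻ → Ni, so n(Ni) = 0.2100 / 2 = 0.1050 mol
m(Ni) = 0.1050 × 58.69 = 6.16 g

6.16 g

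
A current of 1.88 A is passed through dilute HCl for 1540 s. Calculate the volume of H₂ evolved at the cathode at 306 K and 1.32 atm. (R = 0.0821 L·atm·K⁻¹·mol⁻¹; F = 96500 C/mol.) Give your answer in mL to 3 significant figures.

286 mL

Charge passed = 1.88 × 1540 = 2895 C
n(e⁻) = 2895 / 96500 = 0.03000 mol
2H⁺ + 2e⁻ → H₂, so n(H₂) = 0.03000 / 2 = 0.01500 mol
V = nRT/P = 0.01500 × 0.0821 × 306 / 1.32 = 0.2855 L
= 286 mL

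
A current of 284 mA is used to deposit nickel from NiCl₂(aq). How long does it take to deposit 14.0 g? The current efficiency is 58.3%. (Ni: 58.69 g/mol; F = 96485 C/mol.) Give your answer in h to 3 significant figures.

77.2 h

n(Ni) = 14.0 / 58.69 = 0.2385 mol
Ni²⁺ + 2e⁻ → Ni, so n(e⁻) = 2 × 0.2385 = 0.4770 mol
Q = 0.4770 × 96485 / 0.583 = 78940 C
t = Q / I = 78940 / 0.284 = 2.780×10^5 s = 77.2 h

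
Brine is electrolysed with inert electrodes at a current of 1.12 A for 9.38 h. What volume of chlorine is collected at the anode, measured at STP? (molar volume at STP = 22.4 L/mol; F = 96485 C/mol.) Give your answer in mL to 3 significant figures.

Q = 1.12 A × 33768 s = 37820 C
n(e⁻) = Q/F = 37820/96485 = 0.3920 mol
2Cl⁻ → Cl₂ + 2e⁻, so n(Cl₂) = 0.3920 / 2 = 0.1960 mol
V = 0.1960 × 22.4 = 4.390 L
= 4390 mL

4390 mL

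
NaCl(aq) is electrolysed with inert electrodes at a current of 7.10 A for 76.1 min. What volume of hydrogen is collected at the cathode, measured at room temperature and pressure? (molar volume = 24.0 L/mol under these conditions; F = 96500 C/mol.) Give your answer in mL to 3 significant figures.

Q = It = 7.10 × 4566 = 32420 C
n(e⁻) = 32420 / 96500 = 0.3360 mol
2H⁺ + 2e⁻ → H₂, so n(H₂) = 0.3360 / 2 = 0.1680 mol
V = 0.1680 × 24.0 = 4.032 L
= 4030 mL

4030 mL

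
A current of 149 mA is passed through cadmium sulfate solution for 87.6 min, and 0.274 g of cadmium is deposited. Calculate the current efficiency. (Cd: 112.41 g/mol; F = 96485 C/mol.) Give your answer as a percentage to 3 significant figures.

Q = 0.149 × 5256 = 783.1 C
n(e⁻) = 783.1 / 96485 = 0.008116 mol
Cd²⁺ + 2e⁻ → Cd, so theoretical n(Cd) = 0.004058 mol → 0.4562 g
Efficiency = 0.274 / 0.4562 = 0.6006 = 60.1%

60.1%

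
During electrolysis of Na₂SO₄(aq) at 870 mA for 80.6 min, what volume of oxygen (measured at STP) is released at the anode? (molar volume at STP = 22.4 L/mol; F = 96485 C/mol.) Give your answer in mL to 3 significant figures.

Q = It = 0.870 × 4836 = 4207 C
Moles of electrons = 4207 / 96485 = 0.04360 mol
2H₂O → O₂ + 4H⁺ + 4e⁻, so n(O₂) = 0.04360 / 4 = 0.01090 mol
V = 0.01090 × 22.4 = 0.2442 L
= 244 mL

244 mL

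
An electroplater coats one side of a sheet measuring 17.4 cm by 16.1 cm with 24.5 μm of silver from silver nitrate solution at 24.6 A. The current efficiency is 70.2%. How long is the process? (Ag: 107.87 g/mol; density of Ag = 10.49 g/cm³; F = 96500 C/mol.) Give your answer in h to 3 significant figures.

0.104 h

Plated area = 17.4 × 16.1 = 280.1 cm²
Volume = 280.1 × 24.5×10⁻⁴ cm = 0.6862 cm³
m(Ag) = 0.6862 × 10.49 = 7.198 g
n(Ag) = 7.198 / 107.87 = 0.06673 mol; n(e⁻) = 0.06673 mol
Q = 0.06673 × 96500 / 0.702 = 9173 C
t = 9173 / 24.6 = 372.9 s = 0.104 h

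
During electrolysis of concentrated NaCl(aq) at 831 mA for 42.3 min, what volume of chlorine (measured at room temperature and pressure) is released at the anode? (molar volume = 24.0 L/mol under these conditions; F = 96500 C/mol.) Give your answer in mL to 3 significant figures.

Charge passed = 0.831 × 2538 = 2109 C
n(e⁻) = Q/F = 2109/96500 = 0.02185 mol
2Cl⁻ → Cl₂ + 2e⁻, so n(Cl₂) = 0.02185 / 2 = 0.01093 mol
V = 0.01093 × 24.0 = 0.2623 L
= 262 mL

262 mL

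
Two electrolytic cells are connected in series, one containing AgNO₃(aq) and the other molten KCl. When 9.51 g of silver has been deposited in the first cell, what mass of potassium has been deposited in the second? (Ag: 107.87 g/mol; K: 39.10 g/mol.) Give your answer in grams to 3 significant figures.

n(Ag) = 9.51 / 107.87 = 0.08816 mol
Ag⁺ + e⁻ → Ag, so n(e⁻) = 0.08816 mol
In series, the same 0.08816 mol of electrons flows through the second cell.
K⁺ + e⁻ → K, so n(K) = 0.08816 mol
m(K) = 0.08816 × 39.10 = 3.45 g

3.45 g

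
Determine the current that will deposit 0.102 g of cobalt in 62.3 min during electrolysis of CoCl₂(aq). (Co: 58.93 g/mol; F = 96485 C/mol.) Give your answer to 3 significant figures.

0.0894 A

n(Co) = 0.102 / 58.93 = 0.001731 mol
Co²⁺ + 2e⁻ → Co, so n(e⁻) = 2 × 0.001731 = 0.003462 mol
Q = 0.003462 × 96485 = 334.0 C
I = Q / t = 334.0 / 3738 s = 0.0894 A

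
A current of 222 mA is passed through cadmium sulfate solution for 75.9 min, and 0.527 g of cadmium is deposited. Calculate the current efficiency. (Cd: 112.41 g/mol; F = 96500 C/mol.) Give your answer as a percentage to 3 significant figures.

89.5%

Q = 0.222 × 4554 = 1011 C
n(e⁻) = 1011 / 96500 = 0.01048 mol
Cd²⁺ + 2e⁻ → Cd, so theoretical n(Cd) = 0.005240 mol → 0.5890 g
Efficiency = 0.527 / 0.5890 = 0.8947 = 89.5%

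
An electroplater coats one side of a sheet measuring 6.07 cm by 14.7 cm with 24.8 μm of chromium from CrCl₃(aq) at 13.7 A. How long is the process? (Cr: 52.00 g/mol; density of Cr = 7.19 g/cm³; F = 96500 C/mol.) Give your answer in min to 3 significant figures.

10.8 min

Plated area = 6.07 × 14.7 = 89.23 cm²
Volume = 89.23 × 24.8×10⁻⁴ cm = 0.2213 cm³
m(Cr) = 0.2213 × 7.19 = 1.591 g
n(Cr) = 1.591 / 52.00 = 0.03060 mol; n(e⁻) = 3 × 0.03060 = 0.09180 mol
Q = 0.09180 × 96500 = 8859 C
t = 8859 / 13.7 = 646.6 s = 10.8 min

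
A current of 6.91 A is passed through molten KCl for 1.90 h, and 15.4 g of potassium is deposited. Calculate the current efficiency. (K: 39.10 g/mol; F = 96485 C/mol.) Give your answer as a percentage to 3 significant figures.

80.4%

Q = 6.91 × 6840 = 47260 C
n(e⁻) = 47260 / 96485 = 0.4898 mol
K⁺ + e⁻ → K, so theoretical n(K) = 0.4898 mol → 19.15 g
Efficiency = 15.4 / 19.15 = 0.8042 = 80.4%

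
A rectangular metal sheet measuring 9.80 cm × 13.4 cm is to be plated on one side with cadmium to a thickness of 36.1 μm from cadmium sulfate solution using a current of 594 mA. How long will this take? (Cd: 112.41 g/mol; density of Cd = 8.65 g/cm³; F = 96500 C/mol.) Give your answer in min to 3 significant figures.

Plated area = 9.80 × 13.4 = 131.3 cm²
Volume = 131.3 × 36.1×10⁻⁴ cm = 0.4740 cm³
m(Cd) = 0.4740 × 8.65 = 4.100 g
n(Cd) = 4.100 / 112.41 = 0.03647 mol; n(e⁻) = 2 × 0.03647 = 0.07294 mol
Q = 0.07294 × 96500 = 7039 C
t = 7039 / 0.594 = 11850 s = 198 min

198 min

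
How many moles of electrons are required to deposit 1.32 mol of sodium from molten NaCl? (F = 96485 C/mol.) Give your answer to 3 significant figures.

Na⁺ + e⁻ → Na, so n(e⁻) = 1 × 1.32 = 1.320 mol

1.32 mol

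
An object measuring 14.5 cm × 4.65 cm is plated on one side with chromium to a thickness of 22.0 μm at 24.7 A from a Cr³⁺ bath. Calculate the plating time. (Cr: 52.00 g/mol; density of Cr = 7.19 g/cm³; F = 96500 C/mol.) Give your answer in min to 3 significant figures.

4.01 min

Plated area = 14.5 × 4.65 = 67.43 cm²
Volume = 67.43 × 22.0×10⁻⁴ cm = 0.1483 cm³
m(Cr) = 0.1483 × 7.19 = 1.066 g
n(Cr) = 1.066 / 52.00 = 0.02050 mol; n(e⁻) = 3 × 0.02050 = 0.06150 mol
Q = 0.06150 × 96500 = 5935 C
t = 5935 / 24.7 = 240.3 s = 4.01 min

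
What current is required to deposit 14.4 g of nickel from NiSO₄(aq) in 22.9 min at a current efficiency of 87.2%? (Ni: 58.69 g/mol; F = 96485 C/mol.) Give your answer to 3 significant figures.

39.5 A

n(Ni) = 14.4 / 58.69 = 0.2454 mol
Ni²⁺ + 2e⁻ → Ni, so n(e⁻) = 2 × 0.2454 = 0.4908 mol
Q = 0.4908 × 96485 / 0.872 = 54310 C
I = Q / t = 54310 / 1374 s = 39.5 A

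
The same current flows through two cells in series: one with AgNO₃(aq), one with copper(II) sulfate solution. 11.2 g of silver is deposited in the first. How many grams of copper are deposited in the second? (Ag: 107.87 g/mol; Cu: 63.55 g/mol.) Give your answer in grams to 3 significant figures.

3.30 g

n(Ag) = 11.2 / 107.87 = 0.1038 mol
Ag⁺ + e⁻ → Ag, so n(e⁻) = 0.1038 mol
Since the cells are in series, n(e⁻) in the Cu cell is also 0.1038 mol.
Cu²⁺ + 2e⁻ → Cu, so n(Cu) = 0.1038 / 2 = 0.05190 mol
m(Cu) = 0.05190 × 63.55 = 3.30 g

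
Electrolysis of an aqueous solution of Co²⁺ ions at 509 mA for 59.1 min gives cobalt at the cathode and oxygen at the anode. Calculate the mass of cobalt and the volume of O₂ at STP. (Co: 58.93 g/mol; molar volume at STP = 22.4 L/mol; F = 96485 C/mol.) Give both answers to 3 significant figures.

Q = 0.509 × 3546 = 1805 C; n(e⁻) = 1805 / 96485 = 0.01871 mol
Cathode: Co²⁺ + 2e⁻ → Co → n(Co) = 0.01871/2 = 0.009355 mol → 0.551 g
Anode: 2H₂O → O₂ + 4H⁺ + 4e⁻ → n(O₂) = 0.01871/4 = 0.004678 mol → 0.105 L

0.551 g Co; 0.105 L O₂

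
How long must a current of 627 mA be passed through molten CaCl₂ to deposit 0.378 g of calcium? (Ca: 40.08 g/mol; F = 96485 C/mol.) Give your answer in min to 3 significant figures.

n(Ca) = 0.378 / 40.08 = 0.009431 mol
Ca²⁺ + 2e⁻ → Ca, so n(e⁻) = 2 × 0.009431 = 0.01886 mol
Q = 0.01886 × 96485 = 1820 C
t = Q / I = 1820 / 0.627 = 2903 s = 48.4 min

48.4 min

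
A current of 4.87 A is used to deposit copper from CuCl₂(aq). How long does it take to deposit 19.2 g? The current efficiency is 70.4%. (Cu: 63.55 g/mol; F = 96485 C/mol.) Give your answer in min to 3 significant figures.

n(Cu) = 19.2 / 63.55 = 0.3021 mol
Cu²⁺ + 2e⁻ → Cu, so n(e⁻) = 2 × 0.3021 = 0.6042 mol
Q = 0.6042 × 96485 / 0.704 = 82810 C
t = Q / I = 82810 / 4.87 = 17000 s = 283 min

283 min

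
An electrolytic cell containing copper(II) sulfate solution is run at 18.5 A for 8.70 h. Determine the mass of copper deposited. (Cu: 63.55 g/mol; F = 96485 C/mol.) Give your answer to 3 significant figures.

Q = It = 18.5 × 31320 = 5.794×10^5 C
Moles of electrons = 5.794×10^5 / 96485 = 6.005 mol
Cu²⁺ + 2e⁻ → Cu, so n(Cu) = 6.005 / 2 = 3.003 mol
m = 3.003 × 63.55 = 191 g

191 g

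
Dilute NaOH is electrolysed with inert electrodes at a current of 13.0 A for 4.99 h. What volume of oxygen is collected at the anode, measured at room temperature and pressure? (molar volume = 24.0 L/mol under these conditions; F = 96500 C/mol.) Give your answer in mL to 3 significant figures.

Q = It = 13.0 × 17964 = 2.335×10^5 C
n(e⁻) = Q/F = 2.335×10^5/96500 = 2.420 mol
2H₂O → O₂ + 4H⁺ + 4e⁻, so n(O₂) = 2.420 / 4 = 0.6050 mol
V = 0.6050 × 24.0 = 14.52 L
= 14500 mL

14500 mL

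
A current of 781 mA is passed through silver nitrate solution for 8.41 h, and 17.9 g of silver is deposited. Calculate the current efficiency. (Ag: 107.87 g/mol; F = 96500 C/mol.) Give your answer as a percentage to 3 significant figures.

Q = 0.781 × 30276 = 23650 C
n(e⁻) = 23650 / 96500 = 0.2451 mol
Ag⁺ + e⁻ → Ag, so theoretical n(Ag) = 0.2451 mol → 26.44 g
Efficiency = 17.9 / 26.44 = 0.6770 = 67.7%

67.7%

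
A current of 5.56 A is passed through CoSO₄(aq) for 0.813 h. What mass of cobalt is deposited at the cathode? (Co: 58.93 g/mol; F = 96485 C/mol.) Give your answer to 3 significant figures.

Q = 5.56 A × 2926.8 s = 16270 C
n(e⁻) = Q/F = 16270/96485 = 0.1686 mol
Co²⁺ + 2e⁻ → Co, so n(Co) = 0.1686 / 2 = 0.08430 mol
m = 0.08430 × 58.93 = 4.97 g

4.97 g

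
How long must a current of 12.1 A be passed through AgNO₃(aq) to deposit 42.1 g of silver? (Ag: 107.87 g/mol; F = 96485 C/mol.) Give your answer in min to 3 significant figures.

n(Ag) = 42.1 / 107.87 = 0.3903 mol
Ag⁺ + e⁻ → Ag, so n(e⁻) = 0.3903 mol
Q = 0.3903 × 96485 = 37660 C
t = Q / I = 37660 / 12.1 = 3112 s = 51.9 min

51.9 min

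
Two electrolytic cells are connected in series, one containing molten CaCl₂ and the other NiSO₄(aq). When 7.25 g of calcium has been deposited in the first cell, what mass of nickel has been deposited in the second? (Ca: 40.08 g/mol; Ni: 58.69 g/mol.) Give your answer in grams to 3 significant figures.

10.6 g

n(Ca) = 7.25 / 40.08 = 0.1809 mol
Ca²⁺ + 2e⁻ → Ca, so n(e⁻) = 2 × 0.1809 = 0.3618 mol
In series, the same 0.3618 mol of electrons flows through the second cell.
Ni²⁺ + 2e⁻ → Ni, so n(Ni) = 0.3618 / 2 = 0.1809 mol
m(Ni) = 0.1809 × 58.69 = 10.6 g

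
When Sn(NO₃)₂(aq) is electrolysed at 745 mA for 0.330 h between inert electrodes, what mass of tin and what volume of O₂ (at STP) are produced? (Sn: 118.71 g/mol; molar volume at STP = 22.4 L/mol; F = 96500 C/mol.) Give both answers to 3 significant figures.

0.544 g Sn; 0.0514 L O₂

Q = 0.745 × 1188 = 885.1 C; n(e⁻) = 885.1 / 96500 = 0.009172 mol
Cathode: Sn²⁺ + 2e⁻ → Sn → n(Sn) = 0.009172/2 = 0.004586 mol → 0.544 g
Anode: 2H₂O → O₂ + 4H⁺ + 4e⁻ → n(O₂) = 0.009172/4 = 0.002293 mol → 0.0514 L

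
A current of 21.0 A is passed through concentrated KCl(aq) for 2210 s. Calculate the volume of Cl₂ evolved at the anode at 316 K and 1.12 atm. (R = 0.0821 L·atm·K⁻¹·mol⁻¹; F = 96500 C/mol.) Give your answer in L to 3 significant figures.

5.57 L

Q = 21.0 A × 2210 s = 46410 C
n(e⁻) = Q/F = 46410/96500 = 0.4809 mol
2Cl⁻ → Cl₂ + 2e⁻, so n(Cl₂) = 0.4809 / 2 = 0.2405 mol
V = nRT/P = 0.2405 × 0.0821 × 316 / 1.12 = 5.571 L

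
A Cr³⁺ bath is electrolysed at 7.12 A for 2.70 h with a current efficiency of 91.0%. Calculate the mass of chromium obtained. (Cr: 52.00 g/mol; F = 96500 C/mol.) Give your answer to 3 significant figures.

11.3 g

Q = 7.12 × 9720 = 69210 C
n(e⁻) = 69210 / 96500 = 0.7172 mol
Cr³⁺ + 3e⁻ → Cr, so theoretical m(Cr) = 0.2391 × 52.00 = 12.43 g
Actual mass = 91.0% × 12.43 = 11.3 g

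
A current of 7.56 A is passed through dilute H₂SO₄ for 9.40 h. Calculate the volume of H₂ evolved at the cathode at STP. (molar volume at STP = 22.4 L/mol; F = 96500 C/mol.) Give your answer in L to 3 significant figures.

29.7 L

Q = 7.56 A × 33840 s = 2.558×10^5 C
Moles of electrons = 2.558×10^5 / 96500 = 2.651 mol
2H⁺ + 2e⁻ → H₂, so n(H₂) = 2.651 / 2 = 1.326 mol
V = 1.326 × 22.4 = 29.70 L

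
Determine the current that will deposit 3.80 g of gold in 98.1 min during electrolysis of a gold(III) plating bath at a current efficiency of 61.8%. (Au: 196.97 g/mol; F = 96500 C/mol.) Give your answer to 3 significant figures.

1.54 A

n(Au) = 3.80 / 196.97 = 0.01929 mol
Au³⁺ + 3e⁻ → Au, so n(e⁻) = 3 × 0.01929 = 0.05787 mol
Q = 0.05787 × 96500 / 0.618 = 9036 C
I = Q / t = 9036 / 5886 s = 1.54 A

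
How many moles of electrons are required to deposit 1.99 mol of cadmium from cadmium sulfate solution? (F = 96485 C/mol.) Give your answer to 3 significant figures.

3.98 mol

Cd²⁺ + 2e⁻ → Cd, so n(e⁻) = 2 × 1.99 = 3.980 mol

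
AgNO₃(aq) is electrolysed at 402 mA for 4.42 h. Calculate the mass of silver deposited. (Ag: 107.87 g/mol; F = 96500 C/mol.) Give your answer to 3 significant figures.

7.15 g

Charge passed = 0.402 × 15912 = 6397 C
Moles of electrons = 6397 / 96500 = 0.06629 mol
Ag⁺ + e⁻ → Ag, so n(Ag) = 0.06629 mol
m = 0.06629 × 107.87 = 7.15 g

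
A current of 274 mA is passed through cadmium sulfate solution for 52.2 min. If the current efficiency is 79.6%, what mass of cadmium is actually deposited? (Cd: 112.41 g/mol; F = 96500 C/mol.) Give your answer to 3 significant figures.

Q = 0.274 × 3132 = 858.2 C
n(e⁻) = 858.2 / 96500 = 0.008893 mol
Cd²⁺ + 2e⁻ → Cd, so theoretical m(Cd) = 0.004447 × 112.41 = 0.4999 g
Actual mass = 79.6% × 0.4999 = 0.398 g

0.398 g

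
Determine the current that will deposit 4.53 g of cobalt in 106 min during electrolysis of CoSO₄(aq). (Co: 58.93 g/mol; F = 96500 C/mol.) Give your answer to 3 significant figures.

2.33 A

n(Co) = 4.53 / 58.93 = 0.07687 mol
Co²⁺ + 2e⁻ → Co, so n(e⁻) = 2 × 0.07687 = 0.1537 mol
Q = 0.1537 × 96500 = 14830 C
I = Q / t = 14830 / 6360 s = 2.33 A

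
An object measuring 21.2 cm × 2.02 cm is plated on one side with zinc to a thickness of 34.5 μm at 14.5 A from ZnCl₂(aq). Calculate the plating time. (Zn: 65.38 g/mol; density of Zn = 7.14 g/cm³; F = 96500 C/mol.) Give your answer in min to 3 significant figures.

3.58 min

Plated area = 21.2 × 2.02 = 42.82 cm²
Volume = 42.82 × 34.5×10⁻⁴ cm = 0.1477 cm³
m(Zn) = 0.1477 × 7.14 = 1.055 g
n(Zn) = 1.055 / 65.38 = 0.01614 mol; n(e⁻) = 2 × 0.01614 = 0.03228 mol
Q = 0.03228 × 96500 = 3115 C
t = 3115 / 14.5 = 214.8 s = 3.58 min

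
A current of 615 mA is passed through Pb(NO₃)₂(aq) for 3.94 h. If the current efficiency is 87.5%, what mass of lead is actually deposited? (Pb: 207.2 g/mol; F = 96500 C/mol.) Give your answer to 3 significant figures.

8.19 g

Q = 0.615 × 14184 = 8723 C
n(e⁻) = 8723 / 96500 = 0.09039 mol
Pb²⁺ + 2e⁻ → Pb, so theoretical m(Pb) = 0.04520 × 207.2 = 9.365 g
Actual mass = 87.5% × 9.365 = 8.19 g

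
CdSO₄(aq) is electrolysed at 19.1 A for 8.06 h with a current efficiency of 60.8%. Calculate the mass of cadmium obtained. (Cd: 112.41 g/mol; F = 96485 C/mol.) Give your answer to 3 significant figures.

196 g

Q = 19.1 × 29016 = 5.542×10^5 C
n(e⁻) = 5.542×10^5 / 96485 = 5.744 mol
Cd²⁺ + 2e⁻ → Cd, so theoretical m(Cd) = 2.872 × 112.41 = 322.8 g
Actual mass = 60.8% × 322.8 = 196 g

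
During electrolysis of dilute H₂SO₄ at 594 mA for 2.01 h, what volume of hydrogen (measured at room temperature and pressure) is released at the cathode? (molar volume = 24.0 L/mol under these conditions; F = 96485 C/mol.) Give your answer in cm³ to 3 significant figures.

535 cm³

Q = 0.594 A × 7236 s = 4298 C
n(e⁻) = 4298 / 96485 = 0.04455 mol
2H⁺ + 2e⁻ → H₂, so n(H₂) = 0.04455 / 2 = 0.02228 mol
V = 0.02228 × 24.0 = 0.5347 L
= 535 cm³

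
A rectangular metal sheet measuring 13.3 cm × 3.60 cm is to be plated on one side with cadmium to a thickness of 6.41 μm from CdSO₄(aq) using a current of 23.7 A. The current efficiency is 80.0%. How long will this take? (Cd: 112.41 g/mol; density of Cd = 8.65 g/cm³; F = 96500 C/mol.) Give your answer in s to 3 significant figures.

24.0 s

Plated area = 13.3 × 3.60 = 47.88 cm²
Volume = 47.88 × 6.41×10⁻⁴ cm = 0.03069 cm³
m(Cd) = 0.03069 × 8.65 = 0.2655 g
n(Cd) = 0.2655 / 112.41 = 0.002362 mol; n(e⁻) = 2 × 0.002362 = 0.004724 mol
Q = 0.004724 × 96500 / 0.800 = 569.8 C
t = 569.8 / 23.7 = 24.04 s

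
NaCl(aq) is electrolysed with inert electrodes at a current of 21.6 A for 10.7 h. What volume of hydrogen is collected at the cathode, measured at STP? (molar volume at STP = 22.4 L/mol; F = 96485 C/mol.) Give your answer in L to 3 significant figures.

Q = 21.6 A × 38520 s = 8.320×10^5 C
n(e⁻) = 8.320×10^5 / 96485 = 8.623 mol
2H⁺ + 2e⁻ → H₂, so n(H₂) = 8.623 / 2 = 4.312 mol
V = 4.312 × 22.4 = 96.59 L

96.6 L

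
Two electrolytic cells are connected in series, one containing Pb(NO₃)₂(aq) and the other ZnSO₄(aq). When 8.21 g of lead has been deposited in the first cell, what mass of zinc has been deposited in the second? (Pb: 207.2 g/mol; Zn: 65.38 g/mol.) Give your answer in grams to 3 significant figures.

2.59 g

n(Pb) = 8.21 / 207.2 = 0.03962 mol
Pb²⁺ + 2e⁻ → Pb, so n(e⁻) = 2 × 0.03962 = 0.07924 mol
In series, the same 0.07924 mol of electrons flows through the second cell.
Zn²⁺ + 2e⁻ → Zn, so n(Zn) = 0.07924 / 2 = 0.03962 mol
m(Zn) = 0.03962 × 65.38 = 2.59 g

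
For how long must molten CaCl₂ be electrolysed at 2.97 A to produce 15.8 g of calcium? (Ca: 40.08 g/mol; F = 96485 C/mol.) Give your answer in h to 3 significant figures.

7.11 h

n(Ca) = 15.8 / 40.08 = 0.3942 mol
Ca²⁺ + 2e⁻ → Ca, so n(e⁻) = 2 × 0.3942 = 0.7884 mol
Q = 0.7884 × 96485 = 76070 C
t = Q / I = 76070 / 2.97 = 25610 s = 7.11 h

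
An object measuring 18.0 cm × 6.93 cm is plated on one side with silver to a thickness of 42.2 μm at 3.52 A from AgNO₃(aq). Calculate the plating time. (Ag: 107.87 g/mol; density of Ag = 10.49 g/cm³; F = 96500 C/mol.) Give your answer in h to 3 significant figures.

Plated area = 18.0 × 6.93 = 124.7 cm²
Volume = 124.7 × 42.2×10⁻⁴ cm = 0.5262 cm³
m(Ag) = 0.5262 × 10.49 = 5.520 g
n(Ag) = 5.520 / 107.87 = 0.05117 mol; n(e⁻) = 0.05117 mol
Q = 0.05117 × 96500 = 4938 C
t = 4938 / 3.52 = 1403 s = 0.390 h

0.390 h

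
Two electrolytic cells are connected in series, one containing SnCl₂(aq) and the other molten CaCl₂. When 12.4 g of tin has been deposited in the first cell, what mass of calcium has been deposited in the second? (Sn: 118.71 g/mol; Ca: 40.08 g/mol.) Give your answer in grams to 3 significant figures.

n(Sn) = 12.4 / 118.71 = 0.1045 mol
Sn²⁺ + 2e⁻ → Sn, so n(e⁻) = 2 × 0.1045 = 0.2090 mol
In series, the same 0.2090 mol of electrons flows through the second cell.
Ca²⁺ + 2e⁻ → Ca, so n(Ca) = 0.2090 / 2 = 0.1045 mol
m(Ca) = 0.1045 × 40.08 = 4.19 g

4.19 g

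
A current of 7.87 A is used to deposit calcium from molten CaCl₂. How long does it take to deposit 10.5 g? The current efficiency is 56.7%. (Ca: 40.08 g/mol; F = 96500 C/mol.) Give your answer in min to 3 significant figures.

189 min

n(Ca) = 10.5 / 40.08 = 0.2620 mol
Ca²⁺ + 2e⁻ → Ca, so n(e⁻) = 2 × 0.2620 = 0.5240 mol
Q = 0.5240 × 96500 / 0.567 = 89180 C
t = Q / I = 89180 / 7.87 = 11330 s = 189 min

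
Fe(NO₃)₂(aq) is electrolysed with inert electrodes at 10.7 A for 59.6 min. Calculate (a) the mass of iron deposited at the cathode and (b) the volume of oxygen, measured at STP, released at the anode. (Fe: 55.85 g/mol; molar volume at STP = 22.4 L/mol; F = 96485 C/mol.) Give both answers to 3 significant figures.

11.1 g Fe; 2.22 L O₂

Q = 10.7 × 3576 = 38260 C; n(e⁻) = 38260 / 96485 = 0.3965 mol
Cathode: Fe²⁺ + 2e⁻ → Fe → n(Fe) = 0.3965/2 = 0.1983 mol → 11.1 g
Anode: 2H₂O → O₂ + 4H⁺ + 4e⁻ → n(O₂) = 0.3965/4 = 0.09913 mol → 2.22 L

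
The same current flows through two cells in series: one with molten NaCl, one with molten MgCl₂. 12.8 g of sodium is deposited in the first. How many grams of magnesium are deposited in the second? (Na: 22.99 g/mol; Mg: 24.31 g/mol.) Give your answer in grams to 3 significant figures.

6.77 g

n(Na) = 12.8 / 22.99 = 0.5568 mol
Na⁺ + e⁻ → Na, so n(e⁻) = 0.5568 mol
In series, the same 0.5568 mol of electrons flows through the second cell.
Mg²⁺ + 2e⁻ → Mg, so n(Mg) = 0.5568 / 2 = 0.2784 mol
m(Mg) = 0.2784 × 24.31 = 6.77 g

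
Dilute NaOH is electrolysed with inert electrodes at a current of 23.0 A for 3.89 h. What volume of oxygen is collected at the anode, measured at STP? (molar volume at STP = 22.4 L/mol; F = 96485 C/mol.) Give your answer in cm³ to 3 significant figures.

Charge passed = 23.0 × 14004 = 3.221×10^5 C
n(e⁻) = Q/F = 3.221×10^5/96485 = 3.338 mol
2H₂O → O₂ + 4H⁺ + 4e⁻, so n(O₂) = 3.338 / 4 = 0.8345 mol
V = 0.8345 × 22.4 = 18.69 L
= 18700 cm³

18700 cm³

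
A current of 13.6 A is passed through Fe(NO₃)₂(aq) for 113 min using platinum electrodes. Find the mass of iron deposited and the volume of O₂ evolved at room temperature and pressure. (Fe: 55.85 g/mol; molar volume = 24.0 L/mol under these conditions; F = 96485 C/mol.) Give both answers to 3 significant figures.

Q = 13.6 × 6780 = 92210 C; n(e⁻) = 92210 / 96485 = 0.9557 mol
Cathode: Fe²⁺ + 2e⁻ → Fe → n(Fe) = 0.9557/2 = 0.4779 mol → 26.7 g
Anode: 2H₂O → O₂ + 4H⁺ + 4e⁻ → n(O₂) = 0.9557/4 = 0.2389 mol → 5.73 L

26.7 g Fe; 5.73 L O₂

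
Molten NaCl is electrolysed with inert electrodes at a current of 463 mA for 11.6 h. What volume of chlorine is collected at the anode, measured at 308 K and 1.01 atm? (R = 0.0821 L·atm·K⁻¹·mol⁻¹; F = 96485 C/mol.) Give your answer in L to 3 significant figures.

Q = 0.463 A × 41760 s = 19330 C
Moles of electrons = 19330 / 96485 = 0.2003 mol
2Cl⁻ → Cl₂ + 2e⁻, so n(Cl₂) = 0.2003 / 2 = 0.1002 mol
V = nRT/P = 0.1002 × 0.0821 × 308 / 1.01 = 2.509 L

2.51 L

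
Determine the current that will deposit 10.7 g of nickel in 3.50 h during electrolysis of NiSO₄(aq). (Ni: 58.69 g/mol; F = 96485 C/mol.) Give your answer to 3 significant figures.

2.79 A

n(Ni) = 10.7 / 58.69 = 0.1823 mol
Ni²⁺ + 2e⁻ → Ni, so n(e⁻) = 2 × 0.1823 = 0.3646 mol
Q = 0.3646 × 96485 = 35180 C
I = Q / t = 35180 / 12600 s = 2.79 A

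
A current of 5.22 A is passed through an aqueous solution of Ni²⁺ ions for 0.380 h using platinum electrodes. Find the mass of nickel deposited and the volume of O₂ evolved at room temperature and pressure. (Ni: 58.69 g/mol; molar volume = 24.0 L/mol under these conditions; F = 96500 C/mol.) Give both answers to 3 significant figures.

Q = 5.22 × 1368 = 7141 C; n(e⁻) = 7141 / 96500 = 0.07400 mol
Cathode: Ni²⁺ + 2e⁻ → Ni → n(Ni) = 0.07400/2 = 0.03700 mol → 2.17 g
Anode: 2H₂O → O₂ + 4H⁺ + 4e⁻ → n(O₂) = 0.07400/4 = 0.01850 mol → 0.444 L

2.17 g Ni; 0.444 L O₂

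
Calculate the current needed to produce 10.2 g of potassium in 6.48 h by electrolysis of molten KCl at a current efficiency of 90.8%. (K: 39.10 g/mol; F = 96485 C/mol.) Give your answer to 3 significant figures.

1.19 A

n(K) = 10.2 / 39.10 = 0.2609 mol
K⁺ + e⁻ → K, so n(e⁻) = 0.2609 mol
Q = 0.2609 × 96485 / 0.908 = 27720 C
I = Q / t = 27720 / 23328 s = 1.19 A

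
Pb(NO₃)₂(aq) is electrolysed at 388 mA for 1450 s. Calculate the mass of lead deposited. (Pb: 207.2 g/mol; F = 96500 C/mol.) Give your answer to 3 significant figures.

0.604 g

Q = It = 0.388 × 1450 = 562.6 C
n(e⁻) = 562.6 / 96500 = 0.005830 mol
Pb²⁺ + 2e⁻ → Pb, so n(Pb) = 0.005830 / 2 = 0.002915 mol
m = 0.002915 × 207.2 = 0.604 g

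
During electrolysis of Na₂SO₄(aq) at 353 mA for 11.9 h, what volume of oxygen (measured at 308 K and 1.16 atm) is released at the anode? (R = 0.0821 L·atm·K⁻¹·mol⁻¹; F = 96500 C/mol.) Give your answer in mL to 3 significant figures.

854 mL

Q = 0.353 A × 42840 s = 15120 C
n(e⁻) = Q/F = 15120/96500 = 0.1567 mol
2H₂O → O₂ + 4H⁺ + 4e⁻, so n(O₂) = 0.1567 / 4 = 0.03918 mol
V = nRT/P = 0.03918 × 0.0821 × 308 / 1.16 = 0.8541 L
= 854 mL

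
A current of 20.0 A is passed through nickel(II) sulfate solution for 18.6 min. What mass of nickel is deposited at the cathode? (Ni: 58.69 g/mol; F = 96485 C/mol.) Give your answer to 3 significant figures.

Charge passed = 20.0 × 1116 = 22320 C
Moles of electrons = 22320 / 96485 = 0.2313 mol
Ni²⁺ + 2e⁻ → Ni, so n(Ni) = 0.2313 / 2 = 0.1157 mol
m = 0.1157 × 58.69 = 6.79 g

6.79 g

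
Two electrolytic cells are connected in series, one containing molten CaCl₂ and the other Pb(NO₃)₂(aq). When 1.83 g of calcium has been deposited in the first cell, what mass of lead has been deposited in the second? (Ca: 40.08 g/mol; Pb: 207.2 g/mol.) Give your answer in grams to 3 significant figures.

n(Ca) = 1.83 / 40.08 = 0.04566 mol
Ca²⁺ + 2e⁻ → Ca, so n(e⁻) = 2 × 0.04566 = 0.09132 mol
Since the cells are in series, n(e⁻) in the Pb cell is also 0.09132 mol.
Pb²⁺ + 2e⁻ → Pb, so n(Pb) = 0.09132 / 2 = 0.04566 mol
m(Pb) = 0.04566 × 207.2 = 9.46 g

9.46 g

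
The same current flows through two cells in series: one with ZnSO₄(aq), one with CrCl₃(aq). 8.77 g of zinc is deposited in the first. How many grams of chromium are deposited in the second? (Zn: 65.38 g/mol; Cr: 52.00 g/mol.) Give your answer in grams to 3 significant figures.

n(Zn) = 8.77 / 65.38 = 0.1341 mol
Zn²⁺ + 2e⁻ → Zn, so n(e⁻) = 2 × 0.1341 = 0.2682 mol
Same current for the same time ⇒ same n(e⁻) = 0.2682 mol in both cells.
Cr³⁺ + 3e⁻ → Cr, so n(Cr) = 0.2682 / 3 = 0.08940 mol
m(Cr) = 0.08940 × 52.00 = 4.65 g

4.65 g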